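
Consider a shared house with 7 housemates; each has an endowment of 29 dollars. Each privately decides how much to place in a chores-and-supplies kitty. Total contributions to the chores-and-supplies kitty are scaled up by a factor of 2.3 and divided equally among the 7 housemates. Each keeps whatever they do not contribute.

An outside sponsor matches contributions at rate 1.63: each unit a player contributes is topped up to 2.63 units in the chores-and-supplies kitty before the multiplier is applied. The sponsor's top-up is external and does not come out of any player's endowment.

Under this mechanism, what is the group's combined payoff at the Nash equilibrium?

203.00 dollars

Even with the mechanism, each unit contributed returns only 2.3 × 2.63 / 7 = 0.8641 per unit of net cost, so contributing nothing is still dominant.
Everyone keeps their endowment and the group total is 7 × 29 = 203.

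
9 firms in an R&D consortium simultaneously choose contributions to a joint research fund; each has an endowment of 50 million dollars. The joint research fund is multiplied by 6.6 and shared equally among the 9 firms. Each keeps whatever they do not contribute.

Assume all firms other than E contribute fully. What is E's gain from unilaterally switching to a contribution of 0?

13.33 million dollars

Switching from a contribution of 50 to 0 lets E keep an extra 50 million dollars, but lowers the joint research fund by 50, which costs E their own share of that drop: 6.6/9 × 50 = 36.67.
Net gain = 50 − 36.67 = 13.33. The private return per contributed unit (0.7333) is below 1, so free-riding is indeed the best response regardless of what the others do.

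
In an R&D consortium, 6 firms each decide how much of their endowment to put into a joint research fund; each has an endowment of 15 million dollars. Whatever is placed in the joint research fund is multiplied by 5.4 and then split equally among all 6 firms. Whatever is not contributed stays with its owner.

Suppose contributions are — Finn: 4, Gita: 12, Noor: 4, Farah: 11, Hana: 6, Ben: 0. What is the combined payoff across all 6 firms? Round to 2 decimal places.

252.80 million dollars

Total contributed: 4 + 12 + 4 + 11 + 6 + 0 = 37; total kept: 6 × 15 − 37 = 53.
The joint research fund pays out 5.4 × 37 = 199.80 in aggregate.
Group total = 53 + 199.80 = 252.80.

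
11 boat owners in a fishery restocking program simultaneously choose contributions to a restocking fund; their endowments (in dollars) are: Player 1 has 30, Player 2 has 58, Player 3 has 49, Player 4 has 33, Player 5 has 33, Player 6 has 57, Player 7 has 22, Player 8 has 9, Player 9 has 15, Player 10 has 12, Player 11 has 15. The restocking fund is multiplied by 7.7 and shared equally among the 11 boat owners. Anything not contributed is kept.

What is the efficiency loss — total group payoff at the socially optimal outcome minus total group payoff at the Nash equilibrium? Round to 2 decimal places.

2231.10 dollars

The private return per contributed unit is 7.7/11 = 0.7000 < 1 for every player regardless of endowment, so the Nash equilibrium is zero contribution and the group total is Σ E_j = 30 + 58 + 49 + 33 + 33 + 57 + 22 + 9 + 15 + 12 + 15 = 333.
Each contributed unit returns 7.700 to the group, so the social optimum is full contribution by everyone: group total = 7.700 × 333 = 2564.10.
Efficiency loss = (7.700 − 1) × 333 = 2231.10.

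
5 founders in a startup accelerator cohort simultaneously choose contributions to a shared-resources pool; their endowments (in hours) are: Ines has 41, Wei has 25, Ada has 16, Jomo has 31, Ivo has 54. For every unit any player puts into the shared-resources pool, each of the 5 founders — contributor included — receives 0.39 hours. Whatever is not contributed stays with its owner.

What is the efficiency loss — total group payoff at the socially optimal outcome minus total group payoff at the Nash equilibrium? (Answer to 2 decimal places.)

The private return per contributed unit is 0.39 < 1 for everyone, so the Nash equilibrium is zero contribution and the group total is Σ E_j = 41 + 25 + 16 + 31 + 54 = 167.
Each contributed unit returns 1.950 to the group, so the social optimum is full contribution by everyone: group total = 1.950 × 167 = 325.65.
Efficiency loss = (1.950 − 1) × 167 = 158.65.

158.65 hours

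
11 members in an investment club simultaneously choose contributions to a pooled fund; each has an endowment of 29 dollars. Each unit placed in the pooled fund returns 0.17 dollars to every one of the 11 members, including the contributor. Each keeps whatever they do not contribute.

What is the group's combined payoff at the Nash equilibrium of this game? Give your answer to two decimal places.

319.00 dollars

The private return per contributed unit is 0.17 < 1, so contributing 0 is dominant for every player. At the Nash equilibrium everyone keeps their 29, and the group total is 11 × 29 = 319.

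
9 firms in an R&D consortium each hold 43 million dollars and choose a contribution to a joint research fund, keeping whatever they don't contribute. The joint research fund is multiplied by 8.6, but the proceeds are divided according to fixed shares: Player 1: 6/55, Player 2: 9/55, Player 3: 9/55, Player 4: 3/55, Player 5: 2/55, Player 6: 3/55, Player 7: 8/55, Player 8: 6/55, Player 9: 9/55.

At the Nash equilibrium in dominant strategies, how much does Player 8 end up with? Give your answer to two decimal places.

204.37 million dollars

Each unit j contributes comes back to j as 8.6 × (j's share), so j prefers to contribute only if that share exceeds 1/8.6 = 0.1163; otherwise keeping the unit dominates.
The shares above 0.1163 belong to Player 2, Player 3, Player 7 and Player 9, contributing 43 each; the remaining 5 contribute 0. Total contributed: 172.
Player 8 keeps 43 and receives 8.6 × 172 × 6/55 = 161.37 from the joint research fund, for a payoff of 204.37.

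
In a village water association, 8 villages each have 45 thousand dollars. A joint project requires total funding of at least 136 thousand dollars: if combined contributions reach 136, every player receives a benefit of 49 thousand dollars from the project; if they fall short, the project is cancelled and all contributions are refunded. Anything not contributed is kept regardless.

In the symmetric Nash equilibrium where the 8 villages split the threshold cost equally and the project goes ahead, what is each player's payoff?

77 thousand dollars

Equal share of the threshold: 136/8 = 17.
At this profile no one gains by cutting their contribution: any cut drops the total below 136, the project is cancelled, contributions are refunded, and the deviator ends with 45, which is less than 45 − 17 + 49 = 77. Contributing more than 17 just wastes the excess. So contributing exactly 17 is a best response.
Each player's payoff: 45 − 17 + 49 = 77.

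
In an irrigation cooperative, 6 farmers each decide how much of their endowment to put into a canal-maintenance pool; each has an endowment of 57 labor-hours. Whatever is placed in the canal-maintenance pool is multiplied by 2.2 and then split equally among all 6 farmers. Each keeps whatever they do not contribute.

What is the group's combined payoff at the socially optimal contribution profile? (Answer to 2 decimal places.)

752.40 labor-hours

Each contributed unit returns 2.200 to the group as a whole (0.3667 to each of 6 players), which exceeds 1, so the social optimum is full contribution: group total = 2.200 × 342 = 752.40.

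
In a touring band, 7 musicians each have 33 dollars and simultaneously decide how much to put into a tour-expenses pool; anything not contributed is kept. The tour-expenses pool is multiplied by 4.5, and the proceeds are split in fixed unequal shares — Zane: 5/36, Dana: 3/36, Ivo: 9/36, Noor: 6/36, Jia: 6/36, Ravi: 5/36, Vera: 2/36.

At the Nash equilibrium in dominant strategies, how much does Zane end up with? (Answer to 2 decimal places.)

For player j, contributing a unit is worthwhile iff 4.5 × (j's share) ≥ 1, i.e. iff j's share is at least 0.2222.
The only share above 0.2222 is Ivo's 9/36, contributing 33; the remaining 6 contribute 0. Total contributed: 33.
Zane keeps 33 and receives 4.5 × 33 × 5/36 = 20.63 from the tour-expenses pool, for a payoff of 53.63.

53.63 dollars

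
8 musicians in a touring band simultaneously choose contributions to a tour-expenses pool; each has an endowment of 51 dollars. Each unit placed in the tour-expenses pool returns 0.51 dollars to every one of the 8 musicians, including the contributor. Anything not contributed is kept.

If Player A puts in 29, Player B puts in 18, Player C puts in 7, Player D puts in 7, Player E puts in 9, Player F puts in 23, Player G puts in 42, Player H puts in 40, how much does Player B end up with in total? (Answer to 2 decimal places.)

122.25 dollars

Total contributed: 29 + 18 + 7 + 7 + 9 + 23 + 42 + 40 = 175.
Each receives 0.51 × 175 = 89.25 from the tour-expenses pool.
Player B keeps 51 − 18 = 33, so Player B's payoff is 33 + 89.25 = 122.25.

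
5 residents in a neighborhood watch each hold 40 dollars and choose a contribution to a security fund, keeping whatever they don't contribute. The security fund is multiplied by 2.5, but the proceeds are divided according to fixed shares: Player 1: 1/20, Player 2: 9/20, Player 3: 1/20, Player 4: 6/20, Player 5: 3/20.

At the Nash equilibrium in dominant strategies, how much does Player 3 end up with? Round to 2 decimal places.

45.00 dollars

A player with share s gets back 2.5·s per unit contributed, so full contribution is dominant for anyone with s > 1/2.5 = 0.4000 and zero contribution is dominant for anyone below.
The only share above 0.4000 is Player 2's 9/20, contributing 40; the remaining 4 contribute 0. Total contributed: 40.
Player 3 keeps 40 and receives 2.5 × 40 × 1/20 = 5.00 from the security fund, for a payoff of 45.00.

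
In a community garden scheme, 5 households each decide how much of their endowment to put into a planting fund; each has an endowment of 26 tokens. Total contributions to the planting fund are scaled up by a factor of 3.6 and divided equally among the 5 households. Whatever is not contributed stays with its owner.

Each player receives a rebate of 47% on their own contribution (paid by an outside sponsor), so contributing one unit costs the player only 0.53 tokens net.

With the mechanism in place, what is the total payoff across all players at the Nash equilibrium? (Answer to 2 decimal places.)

With the mechanism, a contributed unit returns (3.6/5) / 0.53 = 1.3585 per unit of net cost to the contributor — now above 1 — so contributing fully is weakly dominant for every player.
At the Nash equilibrium everyone contributes 26. Group total payoff = 5 × (26 × 0.47 + 3.6 × 26) = 529.10.

529.10 tokens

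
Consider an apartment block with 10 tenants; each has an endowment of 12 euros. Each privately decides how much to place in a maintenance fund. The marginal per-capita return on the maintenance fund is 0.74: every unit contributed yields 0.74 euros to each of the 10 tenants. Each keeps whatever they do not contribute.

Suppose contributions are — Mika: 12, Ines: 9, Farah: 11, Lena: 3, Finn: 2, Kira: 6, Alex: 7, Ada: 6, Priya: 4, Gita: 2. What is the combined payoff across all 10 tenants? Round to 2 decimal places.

516.80 euros

Total contributed: 12 + 9 + 11 + 3 + 2 + 6 + 7 + 6 + 4 + 2 = 62; total kept: 10 × 12 − 62 = 58.
The maintenance fund pays out 0.74 × 10 × 62 = 458.80 in aggregate.
Group total = 58 + 458.80 = 516.80.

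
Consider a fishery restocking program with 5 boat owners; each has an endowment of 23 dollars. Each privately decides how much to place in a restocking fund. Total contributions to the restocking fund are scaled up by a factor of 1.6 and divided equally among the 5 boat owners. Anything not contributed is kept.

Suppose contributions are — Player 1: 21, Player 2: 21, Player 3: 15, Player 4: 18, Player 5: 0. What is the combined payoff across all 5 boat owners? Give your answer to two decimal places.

160.00 dollars

Total contributed: 21 + 21 + 15 + 18 + 0 = 75; total kept: 5 × 23 − 75 = 40.
The restocking fund pays out 1.6 × 75 = 120.00 in aggregate.
Group total = 40 + 120.00 = 160.00.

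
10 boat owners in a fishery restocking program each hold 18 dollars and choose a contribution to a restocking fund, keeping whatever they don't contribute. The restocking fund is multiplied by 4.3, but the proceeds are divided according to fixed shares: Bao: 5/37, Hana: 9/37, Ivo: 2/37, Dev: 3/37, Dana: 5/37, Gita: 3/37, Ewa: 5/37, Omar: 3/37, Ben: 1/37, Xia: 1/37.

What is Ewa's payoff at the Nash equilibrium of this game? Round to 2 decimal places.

28.46 dollars

Each unit j contributes comes back to j as 4.3 × (j's share), so j prefers to contribute only if that share exceeds 1/4.3 = 0.2326; otherwise keeping the unit dominates.
The only share above 0.2326 is Hana's 9/37, contributing 18; the remaining 9 contribute 0. Total contributed: 18.
Ewa keeps 18 and receives 4.3 × 18 × 5/37 = 10.46 from the restocking fund, for a payoff of 28.46.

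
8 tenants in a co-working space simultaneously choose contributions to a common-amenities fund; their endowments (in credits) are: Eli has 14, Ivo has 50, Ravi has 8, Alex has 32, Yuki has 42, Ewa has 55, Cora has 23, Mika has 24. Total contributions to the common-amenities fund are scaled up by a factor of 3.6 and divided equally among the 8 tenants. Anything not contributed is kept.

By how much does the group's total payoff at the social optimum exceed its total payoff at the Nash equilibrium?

The private return per contributed unit is 3.6/8 = 0.4500 < 1 for every player regardless of endowment, so the Nash equilibrium is zero contribution and the group total is Σ E_j = 14 + 50 + 8 + 32 + 42 + 55 + 23 + 24 = 248.
Each contributed unit returns 3.600 to the group, so the social optimum is full contribution by everyone: group total = 3.600 × 248 = 892.80.
Efficiency loss = (3.600 − 1) × 248 = 644.80.

644.80 credits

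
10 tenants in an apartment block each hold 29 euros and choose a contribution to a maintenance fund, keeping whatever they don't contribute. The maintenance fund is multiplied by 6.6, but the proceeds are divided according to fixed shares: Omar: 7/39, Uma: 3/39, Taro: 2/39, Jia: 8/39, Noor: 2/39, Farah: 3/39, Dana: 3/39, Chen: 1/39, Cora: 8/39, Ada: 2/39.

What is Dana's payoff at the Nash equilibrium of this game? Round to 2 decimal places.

73.17 euros

Player j's private return per contributed unit is 6.6 × (j's share). Contributing is weakly dominant for j when that share is at least 1/6.6 = 0.1515, and contributing 0 is dominant otherwise.
Omar, Jia and Cora are above the threshold, contributing 29 each; the remaining 7 contribute 0. Total contributed: 87.
Dana keeps 29 and receives 6.6 × 87 × 3/39 = 44.17 from the maintenance fund, for a payoff of 73.17.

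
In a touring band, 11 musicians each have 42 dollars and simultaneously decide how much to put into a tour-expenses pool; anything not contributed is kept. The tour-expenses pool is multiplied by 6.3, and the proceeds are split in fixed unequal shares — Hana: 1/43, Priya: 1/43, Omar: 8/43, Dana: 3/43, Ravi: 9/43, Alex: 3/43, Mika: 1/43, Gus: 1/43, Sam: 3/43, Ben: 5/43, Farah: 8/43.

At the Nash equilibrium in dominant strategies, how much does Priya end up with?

60.46 dollars

Each unit j contributes comes back to j as 6.3 × (j's share), so j prefers to contribute only if that share exceeds 1/6.3 = 0.1587; otherwise keeping the unit dominates.
Omar, Ravi and Farah are above the threshold, contributing 42 each; the remaining 8 contribute 0. Total contributed: 126.
Priya keeps 42 and receives 6.3 × 126 × 1/43 = 18.46 from the tour-expenses pool, for a payoff of 60.46.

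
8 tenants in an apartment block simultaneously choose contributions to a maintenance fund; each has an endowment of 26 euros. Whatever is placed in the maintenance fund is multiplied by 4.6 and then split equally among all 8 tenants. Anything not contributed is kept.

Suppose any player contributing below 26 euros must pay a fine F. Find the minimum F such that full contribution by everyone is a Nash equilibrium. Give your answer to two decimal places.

Given the others contribute fully, the best deviation is to contribute 0 (any partial contribution still incurs the fine and gives up units whose private return 0.5750 is below 1).
Deviating from 26 to 0 saves 26 euros but forfeits the deviator's share of the drop in the maintenance fund: 4.6/8 × 26 = 14.95.
So the deviation gain is 26 − 14.95 = 11.05, and the fine must be at least 11.05 euros to wipe it out.

11.05 euros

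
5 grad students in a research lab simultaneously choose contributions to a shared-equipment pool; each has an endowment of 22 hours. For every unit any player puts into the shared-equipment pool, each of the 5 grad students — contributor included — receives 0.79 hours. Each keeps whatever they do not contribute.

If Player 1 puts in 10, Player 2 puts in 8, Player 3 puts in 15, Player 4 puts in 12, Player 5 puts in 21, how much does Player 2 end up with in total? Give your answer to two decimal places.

66.14 hours

Total contributed: 10 + 8 + 15 + 12 + 21 = 66.
Each receives 0.79 × 66 = 52.14 from the shared-equipment pool.
Player 2 keeps 22 − 8 = 14, so Player 2's payoff is 14 + 52.14 = 66.14.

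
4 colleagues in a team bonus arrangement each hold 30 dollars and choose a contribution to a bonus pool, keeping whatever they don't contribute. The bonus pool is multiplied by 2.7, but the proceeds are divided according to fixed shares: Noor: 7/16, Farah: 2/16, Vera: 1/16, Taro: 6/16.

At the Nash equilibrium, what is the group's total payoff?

A player with share s gets back 2.7·s per unit contributed, so full contribution is dominant for anyone with s > 1/2.7 = 0.3704 and zero contribution is dominant for anyone below.
Noor and Taro clear that bar, contributing 30 each; the remaining 2 contribute 0. Total contributed: 60.
The bonus pool pays out 2.7 × 60 = 162.00 in total (split across the unequal shares, but the aggregate is all that matters for the group sum).
The 2 free-riders keep 30 each, adding 60. Group total = 60 + 162.00 = 222.00.

222.00 dollars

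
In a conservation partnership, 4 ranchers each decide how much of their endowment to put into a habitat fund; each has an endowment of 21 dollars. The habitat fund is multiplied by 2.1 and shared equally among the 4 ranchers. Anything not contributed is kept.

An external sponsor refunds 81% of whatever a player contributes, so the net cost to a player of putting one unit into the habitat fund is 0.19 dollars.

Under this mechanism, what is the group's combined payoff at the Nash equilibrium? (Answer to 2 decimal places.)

Under the mechanism each unit contributed yields (2.1/4) / 0.19 = 2.7632 back to its contributor per unit of net cost, which exceeds 1, making full contribution the dominant choice for everyone.
So the Nash equilibrium is full contribution by all 4; the group earns 4 × (21 × 0.81 + 2.1 × 21) = 244.44.

244.44 dollars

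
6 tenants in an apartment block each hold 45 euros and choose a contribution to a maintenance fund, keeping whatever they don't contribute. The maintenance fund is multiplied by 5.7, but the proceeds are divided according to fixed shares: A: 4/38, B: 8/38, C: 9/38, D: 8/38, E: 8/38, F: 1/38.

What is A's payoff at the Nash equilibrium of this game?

A player with share s gets back 5.7·s per unit contributed, so full contribution is dominant for anyone with s > 1/5.7 = 0.1754 and zero contribution is dominant for anyone below.
B, C, D and E clear that bar, contributing 45 each; the remaining 2 contribute 0. Total contributed: 180.
A keeps 45 and receives 5.7 × 180 × 4/38 = 108.00 from the maintenance fund, for a payoff of 153.00.

153.00 euros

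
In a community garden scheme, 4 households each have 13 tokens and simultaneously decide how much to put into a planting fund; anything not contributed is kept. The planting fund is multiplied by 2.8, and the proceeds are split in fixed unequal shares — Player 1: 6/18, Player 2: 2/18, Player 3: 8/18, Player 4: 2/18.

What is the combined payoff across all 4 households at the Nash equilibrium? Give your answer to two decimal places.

75.40 tokens

For player j, contributing a unit is worthwhile iff 2.8 × (j's share) ≥ 1, i.e. iff j's share is at least 0.3571.
Only Player 3 (8/18) clears that bar, contributing 13; the remaining 3 contribute 0. Total contributed: 13.
The planting fund pays out 2.8 × 13 = 36.40 in total (split across the unequal shares, but the aggregate is all that matters for the group sum).
The 3 free-riders keep 13 each, adding 39. Group total = 39 + 36.40 = 75.40.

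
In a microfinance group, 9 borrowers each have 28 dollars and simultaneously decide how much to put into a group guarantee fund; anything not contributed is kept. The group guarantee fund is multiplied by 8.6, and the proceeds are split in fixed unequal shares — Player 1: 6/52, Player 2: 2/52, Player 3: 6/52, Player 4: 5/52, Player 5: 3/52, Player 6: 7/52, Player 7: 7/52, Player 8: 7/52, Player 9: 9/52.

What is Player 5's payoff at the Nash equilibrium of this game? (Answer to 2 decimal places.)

83.57 dollars

Player j's private return per contributed unit is 8.6 × (j's share). Contributing is weakly dominant for j when that share is at least 1/8.6 = 0.1163, and contributing 0 is dominant otherwise.
Player 6, Player 7, Player 8 and Player 9 clear that bar, contributing 28 each; the remaining 5 contribute 0. Total contributed: 112.
Player 5 keeps 28 and receives 8.6 × 112 × 3/52 = 55.57 from the group guarantee fund, for a payoff of 83.57.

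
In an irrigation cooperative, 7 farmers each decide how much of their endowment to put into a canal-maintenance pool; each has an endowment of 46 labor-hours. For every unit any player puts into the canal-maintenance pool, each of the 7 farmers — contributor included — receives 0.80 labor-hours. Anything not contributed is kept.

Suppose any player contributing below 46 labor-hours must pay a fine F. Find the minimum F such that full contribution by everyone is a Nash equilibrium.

Given the others contribute fully, the best deviation is to contribute 0 (any partial contribution still incurs the fine and gives up units whose private return 0.80 is below 1).
Deviating from 46 to 0 saves 46 labor-hours but forfeits the deviator's share of the drop in the canal-maintenance pool: 0.80 × 46 = 36.80.
So the deviation gain is 46 − 36.80 = 9.20, and the fine must be at least 9.20 labor-hours to wipe it out.

9.20 labor-hours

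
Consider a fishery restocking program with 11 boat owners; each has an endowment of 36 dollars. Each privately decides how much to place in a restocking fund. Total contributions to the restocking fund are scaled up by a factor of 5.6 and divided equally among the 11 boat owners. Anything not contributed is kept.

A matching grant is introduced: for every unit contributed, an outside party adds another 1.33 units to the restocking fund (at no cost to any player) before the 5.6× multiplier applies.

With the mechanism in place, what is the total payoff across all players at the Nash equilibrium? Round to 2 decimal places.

Under the mechanism each unit contributed yields 5.6 × 2.33 / 11 = 1.1862 back to its contributor per unit of net cost, which exceeds 1, making full contribution the dominant choice for everyone.
At the Nash equilibrium everyone contributes 36. Group total payoff = 5.6 × 2.33 × 396 = 5167.01.

5167.01 dollars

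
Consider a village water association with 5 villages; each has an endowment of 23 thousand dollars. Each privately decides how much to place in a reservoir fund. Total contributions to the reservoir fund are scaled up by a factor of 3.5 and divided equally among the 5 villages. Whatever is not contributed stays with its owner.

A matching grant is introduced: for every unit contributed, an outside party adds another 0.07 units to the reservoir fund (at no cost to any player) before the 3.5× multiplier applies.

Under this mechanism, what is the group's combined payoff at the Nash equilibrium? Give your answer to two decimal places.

115.00 thousand dollars

Even with the mechanism, each unit contributed returns only 3.5 × 1.07 / 5 = 0.7490 per unit of net cost, so contributing nothing is still dominant.
Everyone keeps their endowment and the group total is 5 × 23 = 115.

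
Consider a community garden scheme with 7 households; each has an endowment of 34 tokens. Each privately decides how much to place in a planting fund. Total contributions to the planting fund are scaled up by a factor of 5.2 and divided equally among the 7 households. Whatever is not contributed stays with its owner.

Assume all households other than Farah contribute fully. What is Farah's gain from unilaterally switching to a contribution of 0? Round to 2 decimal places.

Switching from a contribution of 34 to 0 lets Farah keep an extra 34 tokens, but lowers the planting fund by 34, which costs Farah their own share of that drop: 5.2/7 × 34 = 25.26.
Net gain = 34 − 25.26 = 8.74. The private return per contributed unit (0.7429) is below 1, so free-riding is indeed the best response regardless of what the others do.

8.74 tokens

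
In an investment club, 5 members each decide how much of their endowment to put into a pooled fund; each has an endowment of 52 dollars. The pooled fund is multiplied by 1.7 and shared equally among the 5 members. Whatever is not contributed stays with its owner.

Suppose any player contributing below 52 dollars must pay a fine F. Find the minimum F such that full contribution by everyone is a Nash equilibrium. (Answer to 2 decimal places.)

34.32 dollars

Given the others contribute fully, the best deviation is to contribute 0 (any partial contribution still incurs the fine and gives up units whose private return 0.3400 is below 1).
Deviating from 52 to 0 saves 52 dollars but forfeits the deviator's share of the drop in the pooled fund: 1.7/5 × 52 = 17.68.
So the deviation gain is 52 − 17.68 = 34.32, and the fine must be at least 34.32 dollars to wipe it out.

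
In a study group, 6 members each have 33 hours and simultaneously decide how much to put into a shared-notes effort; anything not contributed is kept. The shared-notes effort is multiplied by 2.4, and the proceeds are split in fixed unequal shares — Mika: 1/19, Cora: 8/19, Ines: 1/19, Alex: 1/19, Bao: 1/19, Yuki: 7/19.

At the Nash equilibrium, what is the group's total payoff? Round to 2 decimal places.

A player with share s gets back 2.4·s per unit contributed, so full contribution is dominant for anyone with s > 1/2.4 = 0.4167 and zero contribution is dominant for anyone below.
Cora alone (share 8/19) is above the threshold, contributing 33; the remaining 5 contribute 0. Total contributed: 33.
The shared-notes effort pays out 2.4 × 33 = 79.20 in total (split across the unequal shares, but the aggregate is all that matters for the group sum).
The 5 free-riders keep 33 each, adding 165. Group total = 165 + 79.20 = 244.20.

244.20 hours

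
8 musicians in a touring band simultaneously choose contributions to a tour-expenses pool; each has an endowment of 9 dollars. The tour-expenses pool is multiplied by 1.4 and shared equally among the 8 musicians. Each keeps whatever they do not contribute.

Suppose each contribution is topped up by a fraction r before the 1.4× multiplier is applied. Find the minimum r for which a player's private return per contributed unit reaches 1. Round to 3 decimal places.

With matching at rate r, one contributed unit becomes (1 + r) in the tour-expenses pool and returns 1.4 × (1 + r) / 8 to the contributor.
Setting this equal to 1: 1 + r = 8/1.4 = 5.7143.
So the minimum matching rate is r = 5.7143 − 1 = 4.714.

4.714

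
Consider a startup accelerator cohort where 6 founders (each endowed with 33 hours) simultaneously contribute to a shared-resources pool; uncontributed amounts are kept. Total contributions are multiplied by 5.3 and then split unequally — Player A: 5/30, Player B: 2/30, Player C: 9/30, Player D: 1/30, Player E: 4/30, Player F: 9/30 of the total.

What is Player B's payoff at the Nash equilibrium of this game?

56.32 hours

For player j, contributing a unit is worthwhile iff 5.3 × (j's share) ≥ 1, i.e. iff j's share is at least 0.1887.
Player C and Player F are above the threshold, contributing 33 each; the remaining 4 contribute 0. Total contributed: 66.
Player B keeps 33 and receives 5.3 × 66 × 2/30 = 23.32 from the shared-resources pool, for a payoff of 56.32.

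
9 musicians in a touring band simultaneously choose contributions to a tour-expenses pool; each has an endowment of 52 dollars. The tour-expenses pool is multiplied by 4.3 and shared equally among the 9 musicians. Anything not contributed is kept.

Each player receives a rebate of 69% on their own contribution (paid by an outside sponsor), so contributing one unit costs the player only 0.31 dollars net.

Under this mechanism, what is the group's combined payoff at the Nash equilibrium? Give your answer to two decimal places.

Under the mechanism each unit contributed yields (4.3/9) / 0.31 = 1.5412 back to its contributor per unit of net cost, which exceeds 1, making full contribution the dominant choice for everyone.
So the Nash equilibrium is full contribution by all 9; the group earns 9 × (52 × 0.69 + 4.3 × 52) = 2335.32.

2335.32 dollars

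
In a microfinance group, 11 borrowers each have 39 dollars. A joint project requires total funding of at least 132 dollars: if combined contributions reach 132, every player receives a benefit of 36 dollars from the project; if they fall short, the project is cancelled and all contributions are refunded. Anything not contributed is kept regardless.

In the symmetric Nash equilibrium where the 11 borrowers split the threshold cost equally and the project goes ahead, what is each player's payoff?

63 dollars

Equal share of the threshold: 132/11 = 12.
At this profile no one gains by cutting their contribution: any cut drops the total below 132, the project is cancelled, contributions are refunded, and the deviator ends with 39, which is less than 39 − 12 + 36 = 63. Contributing more than 12 just wastes the excess. So contributing exactly 12 is a best response.
Each player's payoff: 39 − 12 + 36 = 63.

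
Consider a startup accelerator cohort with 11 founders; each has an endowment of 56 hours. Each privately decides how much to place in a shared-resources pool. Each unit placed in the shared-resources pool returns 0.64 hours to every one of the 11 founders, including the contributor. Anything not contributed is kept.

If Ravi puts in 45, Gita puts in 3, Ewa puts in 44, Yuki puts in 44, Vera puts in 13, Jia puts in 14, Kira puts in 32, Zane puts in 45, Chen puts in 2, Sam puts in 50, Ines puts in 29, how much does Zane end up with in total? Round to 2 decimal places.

216.44 hours

Total contributed: 45 + 3 + 44 + 44 + 13 + 14 + 32 + 45 + 2 + 50 + 29 = 321.
Each receives 0.64 × 321 = 205.44 from the shared-resources pool.
Zane keeps 56 − 45 = 11, so Zane's payoff is 11 + 205.44 = 216.44.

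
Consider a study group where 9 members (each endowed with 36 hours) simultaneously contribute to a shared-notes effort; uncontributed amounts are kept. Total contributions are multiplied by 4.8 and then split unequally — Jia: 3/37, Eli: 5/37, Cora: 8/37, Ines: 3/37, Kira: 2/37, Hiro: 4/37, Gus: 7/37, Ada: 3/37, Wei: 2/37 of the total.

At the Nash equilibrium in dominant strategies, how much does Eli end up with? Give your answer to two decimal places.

Each unit j contributes comes back to j as 4.8 × (j's share), so j prefers to contribute only if that share exceeds 1/4.8 = 0.2083; otherwise keeping the unit dominates.
Only Cora (8/37) clears that bar, contributing 36; the remaining 8 contribute 0. Total contributed: 36.
Eli keeps 36 and receives 4.8 × 36 × 5/37 = 23.35 from the shared-notes effort, for a payoff of 59.35.

59.35 hours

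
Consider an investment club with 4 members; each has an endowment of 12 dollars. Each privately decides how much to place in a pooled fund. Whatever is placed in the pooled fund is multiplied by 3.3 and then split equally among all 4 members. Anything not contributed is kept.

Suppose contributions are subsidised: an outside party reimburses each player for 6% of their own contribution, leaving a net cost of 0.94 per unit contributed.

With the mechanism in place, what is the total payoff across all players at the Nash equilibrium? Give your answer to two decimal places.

48.00 dollars

Even with the mechanism, each unit contributed returns only (3.3/4) / 0.94 = 0.8777 per unit of net cost, so contributing nothing is still dominant.
Everyone keeps their endowment and the group total is 4 × 12 = 48.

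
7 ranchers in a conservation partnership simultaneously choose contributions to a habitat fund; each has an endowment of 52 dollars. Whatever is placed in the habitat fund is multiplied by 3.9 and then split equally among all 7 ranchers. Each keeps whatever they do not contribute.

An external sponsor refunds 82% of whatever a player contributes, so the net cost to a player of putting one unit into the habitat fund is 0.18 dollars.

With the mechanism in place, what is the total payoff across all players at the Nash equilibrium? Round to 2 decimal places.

1718.08 dollars

With the mechanism, a contributed unit returns (3.9/7) / 0.18 = 3.0952 per unit of net cost to the contributor — now above 1 — so contributing fully is weakly dominant for every player.
At the Nash equilibrium everyone contributes 52. Group total payoff = 7 × (52 × 0.82 + 3.9 × 52) = 1718.08.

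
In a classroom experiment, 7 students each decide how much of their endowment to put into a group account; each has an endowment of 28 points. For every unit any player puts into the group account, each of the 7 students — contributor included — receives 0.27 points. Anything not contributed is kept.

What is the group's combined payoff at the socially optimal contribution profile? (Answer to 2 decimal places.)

Each contributed unit returns 1.890 to the group as a whole (0.27 to each of 7 players), which exceeds 1, so the social optimum is full contribution: group total = 1.890 × 196 = 370.44.

370.44 points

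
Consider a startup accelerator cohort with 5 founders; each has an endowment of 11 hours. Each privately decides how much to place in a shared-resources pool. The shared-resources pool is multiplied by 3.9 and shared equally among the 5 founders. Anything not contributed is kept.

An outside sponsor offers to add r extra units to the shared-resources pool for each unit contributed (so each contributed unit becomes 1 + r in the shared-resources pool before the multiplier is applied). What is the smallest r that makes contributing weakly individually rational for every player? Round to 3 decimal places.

0.282

With matching at rate r, one contributed unit becomes (1 + r) in the shared-resources pool and returns 3.9 × (1 + r) / 5 to the contributor.
Setting this equal to 1: 1 + r = 5/3.9 = 1.2821.
So the minimum matching rate is r = 1.2821 − 1 = 0.282.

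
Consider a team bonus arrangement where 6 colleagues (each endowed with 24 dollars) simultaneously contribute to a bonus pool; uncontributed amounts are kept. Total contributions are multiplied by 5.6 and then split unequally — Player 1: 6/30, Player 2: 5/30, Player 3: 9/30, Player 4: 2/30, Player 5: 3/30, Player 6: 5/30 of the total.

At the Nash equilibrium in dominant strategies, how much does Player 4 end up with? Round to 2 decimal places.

Player j's private return per contributed unit is 5.6 × (j's share). Contributing is weakly dominant for j when that share is at least 1/5.6 = 0.1786, and contributing 0 is dominant otherwise.
Player 1 and Player 3 are above the threshold, contributing 24 each; the remaining 4 contribute 0. Total contributed: 48.
Player 4 keeps 24 and receives 5.6 × 48 × 2/30 = 17.92 from the bonus pool, for a payoff of 41.92.

41.92 dollars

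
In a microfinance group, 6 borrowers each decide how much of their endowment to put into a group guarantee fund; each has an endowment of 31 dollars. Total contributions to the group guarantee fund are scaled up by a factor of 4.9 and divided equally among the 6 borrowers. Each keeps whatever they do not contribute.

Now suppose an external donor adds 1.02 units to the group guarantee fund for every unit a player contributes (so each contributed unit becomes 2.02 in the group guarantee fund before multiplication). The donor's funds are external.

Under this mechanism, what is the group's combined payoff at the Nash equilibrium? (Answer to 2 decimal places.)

The effective private return per unit is now 4.9 × 2.02 / 6 = 1.6497 > 1, so every player's dominant strategy flips to full contribution.
So the Nash equilibrium is full contribution by all 6; the group earns 4.9 × 2.02 × 186 = 1841.03.

1841.03 dollars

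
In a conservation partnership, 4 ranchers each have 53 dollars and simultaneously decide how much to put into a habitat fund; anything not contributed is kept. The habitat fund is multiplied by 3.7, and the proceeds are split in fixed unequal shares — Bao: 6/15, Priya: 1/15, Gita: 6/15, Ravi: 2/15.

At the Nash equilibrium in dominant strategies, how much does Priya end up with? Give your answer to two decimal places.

79.15 dollars

A player with share s gets back 3.7·s per unit contributed, so full contribution is dominant for anyone with s > 1/3.7 = 0.2703 and zero contribution is dominant for anyone below.
Bao and Gita are above the threshold, contributing 53 each; the remaining 2 contribute 0. Total contributed: 106.
Priya keeps 53 and receives 3.7 × 106 × 1/15 = 26.15 from the habitat fund, for a payoff of 79.15.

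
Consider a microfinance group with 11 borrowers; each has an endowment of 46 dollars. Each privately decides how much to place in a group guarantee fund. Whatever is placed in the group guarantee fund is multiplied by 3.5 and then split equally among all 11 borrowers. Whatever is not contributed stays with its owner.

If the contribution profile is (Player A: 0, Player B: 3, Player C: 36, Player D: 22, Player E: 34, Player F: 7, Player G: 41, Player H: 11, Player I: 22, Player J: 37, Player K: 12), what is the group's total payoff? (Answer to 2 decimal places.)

Total contributed: 0 + 3 + 36 + 22 + 34 + 7 + 41 + 11 + 22 + 37 + 12 = 225; total kept: 11 × 46 − 225 = 281.
The group guarantee fund pays out 3.5 × 225 = 787.50 in aggregate.
Group total = 281 + 787.50 = 1068.50.

1068.50 dollars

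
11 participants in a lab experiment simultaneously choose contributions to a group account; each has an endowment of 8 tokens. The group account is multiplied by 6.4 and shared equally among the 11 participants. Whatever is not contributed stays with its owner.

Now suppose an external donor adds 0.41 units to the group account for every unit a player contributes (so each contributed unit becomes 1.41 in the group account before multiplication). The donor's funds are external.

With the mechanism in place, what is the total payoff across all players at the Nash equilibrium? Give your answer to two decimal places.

88.00 tokens

With the mechanism, a contributed unit returns 6.4 × 1.41 / 11 = 0.8204 per unit of net cost — still below 1 — so contributing 0 remains dominant for every player.
At the Nash equilibrium no one contributes; group total payoff = 11 × 8 = 88.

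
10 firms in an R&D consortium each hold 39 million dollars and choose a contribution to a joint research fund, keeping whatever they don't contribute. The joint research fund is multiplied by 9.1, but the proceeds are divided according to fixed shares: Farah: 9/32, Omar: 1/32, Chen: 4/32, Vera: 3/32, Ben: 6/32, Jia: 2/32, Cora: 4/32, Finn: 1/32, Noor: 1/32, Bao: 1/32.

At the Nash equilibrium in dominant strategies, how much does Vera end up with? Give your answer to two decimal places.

172.09 million dollars

For player j, contributing a unit is worthwhile iff 9.1 × (j's share) ≥ 1, i.e. iff j's share is at least 0.1099.
Farah, Chen, Ben and Cora are above the threshold, contributing 39 each; the remaining 6 contribute 0. Total contributed: 156.
Vera keeps 39 and receives 9.1 × 156 × 3/32 = 133.09 from the joint research fund, for a payoff of 172.09.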